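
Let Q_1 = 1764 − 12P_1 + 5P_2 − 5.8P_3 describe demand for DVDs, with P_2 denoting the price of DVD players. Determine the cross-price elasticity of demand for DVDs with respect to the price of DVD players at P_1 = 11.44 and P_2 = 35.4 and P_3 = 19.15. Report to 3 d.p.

At P_1 = 11.44 and P_2 = 35.4 and P_3 = 19.15: Q_1 = 1692.65.
∂Q_1/∂P_2 = 5.
ε = (∂Q_1/∂P_2)(P_2/Q_1) = 5 × (35.4/1692.65) ≈ 0.105.
Since ε > 0, DVDs and DVD players are substitutes.

0.105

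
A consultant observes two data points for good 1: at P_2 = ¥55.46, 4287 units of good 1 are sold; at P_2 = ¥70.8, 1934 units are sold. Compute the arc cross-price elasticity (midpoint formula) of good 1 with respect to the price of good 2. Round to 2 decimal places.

-3.11

ΔQ_1 = 1934 − 4287 = -2353; ΔP_2 = 70.8 − 55.46 = 15.34.
Midpoints: Q̄_1 = 3110.5, P̄_2 = 63.13.
ε = (ΔQ_1/Q̄_1)/(ΔP_2/P̄_2) = (-2353/3110.5)/(15.34/63.13) ≈ -3.11.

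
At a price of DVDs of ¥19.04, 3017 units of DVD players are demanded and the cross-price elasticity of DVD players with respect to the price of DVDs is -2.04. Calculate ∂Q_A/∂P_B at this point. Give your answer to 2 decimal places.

ε = (∂Q_A/∂P_B)·(P_B/Q_A) ⇒ ∂Q_A/∂P_B = ε·Q_A/P_B = -2.04 × 3017/19.04 ≈ -323.25.

-323.25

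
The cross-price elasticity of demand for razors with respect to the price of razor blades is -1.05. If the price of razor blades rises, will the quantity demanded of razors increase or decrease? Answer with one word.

decrease

ε < 0 and the price of razor blades rises, so the quantity of razors moves in the opposite direction: it decreases.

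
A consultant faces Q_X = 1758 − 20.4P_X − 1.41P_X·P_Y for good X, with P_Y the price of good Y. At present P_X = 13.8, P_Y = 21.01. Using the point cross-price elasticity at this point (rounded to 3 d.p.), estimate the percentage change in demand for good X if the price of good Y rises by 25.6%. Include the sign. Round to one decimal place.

-9.8%

At P_X = 13.8, P_Y = 21.01: Q_X = 1067.667.
∂Q_X/∂P_Y = -1.41P_X = -19.4580.
ε = (∂Q_X/∂P_Y)(P_Y/Q_X) = -19.4580 × 21.01/1067.667 ≈ -0.383.
%ΔQ_X ≈ ε × %ΔP_Y = -0.383 × (25.6%) = -9.8%.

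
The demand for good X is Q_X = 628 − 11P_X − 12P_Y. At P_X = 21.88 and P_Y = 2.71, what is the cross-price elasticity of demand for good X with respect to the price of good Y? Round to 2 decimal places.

At P_X = 21.88 and P_Y = 2.71: Q_X = 354.8.
∂Q_X/∂P_Y = -12.
ε = (∂Q_X/∂P_Y)(P_Y/Q_X) = -12 × (2.71/354.8) ≈ -0.09.

-0.09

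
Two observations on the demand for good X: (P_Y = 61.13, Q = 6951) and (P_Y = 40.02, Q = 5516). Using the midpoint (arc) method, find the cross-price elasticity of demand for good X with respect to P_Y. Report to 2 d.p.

ΔQ_X = 5516 − 6951 = -1435; ΔP_Y = 40.02 − 61.13 = -21.11.
Midpoints: Q̄_X = 6233.5, P̄_Y = 50.58.
ε = (ΔQ_X/Q̄_X)/(ΔP_Y/P̄_Y) = (-1435/6233.5)/(-21.11/50.58) ≈ 0.55.
ε > 0: good X and good Y are substitutes.

0.55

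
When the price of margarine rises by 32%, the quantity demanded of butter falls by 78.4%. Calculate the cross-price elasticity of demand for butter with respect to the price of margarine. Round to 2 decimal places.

ε = (%ΔQ of butter) / (%ΔP of margarine) = (-78.4%) / (32%) ≈ -2.45.
Negative cross-price elasticity: complements.

-2.45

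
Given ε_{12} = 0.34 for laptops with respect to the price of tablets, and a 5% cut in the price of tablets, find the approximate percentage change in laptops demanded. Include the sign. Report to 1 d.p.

-1.7%

%ΔQ ≈ ε × %ΔP of tablets = 0.34 × (-5%) = -1.7%.
Demand for laptops falls by about 1.7%.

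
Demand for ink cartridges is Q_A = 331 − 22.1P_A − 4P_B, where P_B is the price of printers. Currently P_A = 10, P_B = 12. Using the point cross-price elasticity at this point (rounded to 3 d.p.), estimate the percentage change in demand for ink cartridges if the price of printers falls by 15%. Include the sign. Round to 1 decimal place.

11.6%

At P_A = 10, P_B = 12: Q_A = 62.
∂Q_A/∂P_B = -4.
ε = (∂Q_A/∂P_B)(P_B/Q_A) = -4.0000 × 12/62 ≈ -0.774.
%ΔQ_A ≈ ε × %ΔP_B = -0.774 × (-15%) = 11.6%.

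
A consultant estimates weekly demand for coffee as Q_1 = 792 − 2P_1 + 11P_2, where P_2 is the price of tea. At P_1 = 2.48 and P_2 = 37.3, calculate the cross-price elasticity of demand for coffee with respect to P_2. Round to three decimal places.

0.343

At P_1 = 2.48 and P_2 = 37.3: Q_1 = 1197.34.
∂Q_1/∂P_2 = 11.
ε = (∂Q_1/∂P_2)(P_2/Q_1) = 11 × (37.3/1197.34) ≈ 0.343.
Since ε > 0, coffee and tea are substitutes.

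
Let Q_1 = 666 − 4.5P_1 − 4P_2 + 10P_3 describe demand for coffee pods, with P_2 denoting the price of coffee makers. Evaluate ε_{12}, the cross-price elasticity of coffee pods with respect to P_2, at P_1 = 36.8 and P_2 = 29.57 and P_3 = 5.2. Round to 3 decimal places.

At P_1 = 36.8 and P_2 = 29.57 and P_3 = 5.2: Q_1 = 434.12.
∂Q_1/∂P_2 = -4.
ε = (∂Q_1/∂P_2)(P_2/Q_1) = -4 × (29.57/434.12) ≈ -0.272.

-0.272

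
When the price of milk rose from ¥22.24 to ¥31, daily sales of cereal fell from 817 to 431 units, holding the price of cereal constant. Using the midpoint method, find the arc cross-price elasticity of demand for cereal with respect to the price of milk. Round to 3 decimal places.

ΔQ_A = 431 − 817 = -386; ΔP_B = 31 − 22.24 = 8.76.
Midpoints: Q̄_A = 624.0, P̄_B = 26.62.
ε = (ΔQ_A/Q̄_A)/(ΔP_B/P̄_B) = (-386/624.0)/(8.76/26.62) ≈ -1.880.
ε < 0: cereal and milk are complements.

-1.880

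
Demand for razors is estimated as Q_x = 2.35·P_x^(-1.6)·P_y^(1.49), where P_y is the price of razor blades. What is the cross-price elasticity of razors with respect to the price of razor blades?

1.49

In a log-linear (constant-elasticity) demand function, the coefficient on the exponent of P_y is the cross-price elasticity.
ε = 1.49. Positive, so razors and razor blades are substitutes.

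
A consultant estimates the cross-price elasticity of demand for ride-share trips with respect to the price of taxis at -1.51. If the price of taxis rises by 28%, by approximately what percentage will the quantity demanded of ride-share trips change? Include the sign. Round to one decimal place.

-42.3%

%ΔQ ≈ ε × %ΔP of taxis = -1.51 × (28%) = -42.3%.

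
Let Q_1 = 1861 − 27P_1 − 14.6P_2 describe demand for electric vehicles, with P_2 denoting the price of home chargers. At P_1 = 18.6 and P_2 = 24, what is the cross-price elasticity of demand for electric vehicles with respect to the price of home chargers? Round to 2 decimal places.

-0.35

At P_1 = 18.6 and P_2 = 24: Q_1 = 1008.4.
∂Q_1/∂P_2 = -14.6.
ε = (∂Q_1/∂P_2)(P_2/Q_1) = -14.6 × (24/1008.4) ≈ -0.35.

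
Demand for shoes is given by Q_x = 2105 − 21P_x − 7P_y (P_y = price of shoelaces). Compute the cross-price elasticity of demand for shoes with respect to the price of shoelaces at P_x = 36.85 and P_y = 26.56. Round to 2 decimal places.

-0.16

At P_x = 36.85 and P_y = 26.56: Q_x = 1145.23.
∂Q_x/∂P_y = -7.
ε = (∂Q_x/∂P_y)(P_y/Q_x) = -7 × (26.56/1145.23) ≈ -0.16.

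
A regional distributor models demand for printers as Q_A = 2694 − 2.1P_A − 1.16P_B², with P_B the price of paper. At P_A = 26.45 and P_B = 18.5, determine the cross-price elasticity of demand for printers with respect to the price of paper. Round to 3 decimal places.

-0.354

At P_A = 26.45 and P_B = 18.5: Q_A = 2241.445.
∂Q_A/∂P_B = -2.32P_B = -2.32(18.5) = -42.9200.
ε = (∂Q_A/∂P_B)(P_B/Q_A) = -42.9200 × (18.5/2241.445) ≈ -0.354.
ε < 0: complements.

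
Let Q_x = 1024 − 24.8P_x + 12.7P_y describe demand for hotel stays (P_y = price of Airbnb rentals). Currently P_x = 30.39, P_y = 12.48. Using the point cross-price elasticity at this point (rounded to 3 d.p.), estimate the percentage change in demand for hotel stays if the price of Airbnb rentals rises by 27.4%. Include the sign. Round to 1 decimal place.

At P_x = 30.39, P_y = 12.48: Q_x = 428.824.
∂Q_x/∂P_y = 12.7.
ε = (∂Q_x/∂P_y)(P_y/Q_x) = 12.7000 × 12.48/428.824 ≈ 0.370.
%ΔQ_x ≈ ε × %ΔP_y = 0.370 × (27.4%) = 10.1%.

10.1%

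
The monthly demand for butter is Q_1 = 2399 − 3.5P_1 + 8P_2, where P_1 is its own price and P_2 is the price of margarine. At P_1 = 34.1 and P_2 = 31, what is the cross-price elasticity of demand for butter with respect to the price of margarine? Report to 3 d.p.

At P_1 = 34.1 and P_2 = 31: Q_1 = 2527.65.
∂Q_1/∂P_2 = 8.
ε = (∂Q_1/∂P_2)(P_2/Q_1) = 8 × (31/2527.65) ≈ 0.098.
Since ε > 0, butter and margarine are substitutes.

0.098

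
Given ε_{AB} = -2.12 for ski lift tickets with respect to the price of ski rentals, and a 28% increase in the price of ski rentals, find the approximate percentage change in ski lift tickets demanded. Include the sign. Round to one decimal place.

%ΔQ ≈ ε × %ΔP of ski rentals = -2.12 × (28%) = -59.4%.
Demand for ski lift tickets falls by about 59.4%.

-59.4%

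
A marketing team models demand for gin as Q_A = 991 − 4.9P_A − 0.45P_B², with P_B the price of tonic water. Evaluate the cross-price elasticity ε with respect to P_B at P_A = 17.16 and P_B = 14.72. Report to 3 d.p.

-0.241

At P_A = 17.16 and P_B = 14.72: Q_A = 809.411.
∂Q_A/∂P_B = -0.9P_B = -0.9(14.72) = -13.2480.
ε = (∂Q_A/∂P_B)(P_B/Q_A) = -13.2480 × (14.72/809.411) ≈ -0.241.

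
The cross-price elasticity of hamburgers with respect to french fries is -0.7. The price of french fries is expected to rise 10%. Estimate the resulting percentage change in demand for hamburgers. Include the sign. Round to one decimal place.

%ΔQ ≈ ε × %ΔP of french fries = -0.7 × (10%) = -7.0%.

-7.0%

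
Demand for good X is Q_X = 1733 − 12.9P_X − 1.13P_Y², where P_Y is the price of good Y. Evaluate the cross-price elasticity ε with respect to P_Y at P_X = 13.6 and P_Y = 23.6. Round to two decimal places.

At P_X = 13.6 and P_Y = 23.6: Q_X = 928.195.
∂Q_X/∂P_Y = -2.26P_Y = -2.26(23.6) = -53.3360.
ε = (∂Q_X/∂P_Y)(P_Y/Q_X) = -53.3360 × (23.6/928.195) ≈ -1.36.
ε < 0: complements.

-1.36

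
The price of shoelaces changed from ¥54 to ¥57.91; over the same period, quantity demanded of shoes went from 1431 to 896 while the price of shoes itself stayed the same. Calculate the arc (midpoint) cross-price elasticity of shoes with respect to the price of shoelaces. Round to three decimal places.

-6.580

ΔQ_A = 896 − 1431 = -535; ΔP_B = 57.91 − 54 = 3.91.
Midpoints: Q̄_A = 1163.5, P̄_B = 55.95.
ε = (ΔQ_A/Q̄_A)/(ΔP_B/P̄_B) = (-535/1163.5)/(3.91/55.95) ≈ -6.580.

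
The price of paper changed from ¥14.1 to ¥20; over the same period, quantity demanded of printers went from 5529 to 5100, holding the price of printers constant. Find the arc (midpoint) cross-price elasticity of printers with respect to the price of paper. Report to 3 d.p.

-0.233

ΔQ_A = 5100 − 5529 = -429; ΔP_B = 20 − 14.1 = 5.9.
Midpoints: Q̄_A = 5314.5, P̄_B = 17.05.
ε = (ΔQ_A/Q̄_A)/(ΔP_B/P̄_B) = (-429/5314.5)/(5.9/17.05) ≈ -0.233.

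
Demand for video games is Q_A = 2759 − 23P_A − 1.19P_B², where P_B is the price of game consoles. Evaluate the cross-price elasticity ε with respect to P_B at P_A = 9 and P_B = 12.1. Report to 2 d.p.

At P_A = 9 and P_B = 12.1: Q_A = 2377.772.
∂Q_A/∂P_B = -2.38P_B = -2.38(12.1) = -28.7980.
ε = (∂Q_A/∂P_B)(P_B/Q_A) = -28.7980 × (12.1/2377.772) ≈ -0.15.
ε < 0: complements.

-0.15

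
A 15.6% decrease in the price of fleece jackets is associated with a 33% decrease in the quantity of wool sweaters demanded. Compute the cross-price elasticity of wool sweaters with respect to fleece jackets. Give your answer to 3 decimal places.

ε = (%ΔQ of wool sweaters) / (%ΔP of fleece jackets) = (-33%) / (-15.6%) ≈ 2.115.
Positive cross-price elasticity: substitutes.

2.115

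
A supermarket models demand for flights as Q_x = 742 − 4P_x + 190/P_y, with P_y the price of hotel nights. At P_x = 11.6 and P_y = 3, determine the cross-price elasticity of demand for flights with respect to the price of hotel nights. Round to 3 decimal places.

-0.083

At P_x = 11.6 and P_y = 3: Q_x = 758.933.
∂Q_x/∂P_y = −190/P_y² = -21.1111.
ε = (∂Q_x/∂P_y)(P_y/Q_x) = -21.1111 × (3/758.933) ≈ -0.083.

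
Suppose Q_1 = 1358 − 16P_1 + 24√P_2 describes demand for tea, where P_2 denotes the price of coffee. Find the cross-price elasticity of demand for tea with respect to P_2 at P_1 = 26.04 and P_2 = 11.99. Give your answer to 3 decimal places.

At P_1 = 26.04 and P_2 = 11.99: Q_1 = 1024.464.
∂Q_1/∂P_2 = 24/(2√P_2) = 24/(2√11.99) = 3.4655.
ε = (∂Q_1/∂P_2)(P_2/Q_1) = 3.4655 × (11.99/1024.464) ≈ 0.041.
ε > 0: substitutes.

0.041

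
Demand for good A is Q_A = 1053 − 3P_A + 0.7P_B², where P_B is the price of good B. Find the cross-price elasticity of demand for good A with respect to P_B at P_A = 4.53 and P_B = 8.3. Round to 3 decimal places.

0.089

At P_A = 4.53 and P_B = 8.3: Q_A = 1087.633.
∂Q_A/∂P_B = 1.4P_B = 1.4(8.3) = 11.6200.
ε = (∂Q_A/∂P_B)(P_B/Q_A) = 11.6200 × (8.3/1087.633) ≈ 0.089.
ε > 0: substitutes.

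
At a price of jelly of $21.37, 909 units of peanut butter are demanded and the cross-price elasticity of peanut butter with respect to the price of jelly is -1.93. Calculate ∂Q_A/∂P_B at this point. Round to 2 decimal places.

ε = (∂Q_A/∂P_B)·(P_B/Q_A) ⇒ ∂Q_A/∂P_B = ε·Q_A/P_B = -1.93 × 909/21.37 ≈ -82.09.

-82.09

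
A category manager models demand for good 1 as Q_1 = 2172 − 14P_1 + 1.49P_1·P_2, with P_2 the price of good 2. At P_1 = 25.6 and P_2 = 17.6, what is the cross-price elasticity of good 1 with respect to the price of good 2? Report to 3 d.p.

At P_1 = 25.6 and P_2 = 17.6: Q_1 = 2484.934.
∂Q_1/∂P_2 = 1.49P_1 = 1.49(25.6) = 38.1440.
ε = (∂Q_1/∂P_2)(P_2/Q_1) = 38.1440 × (17.6/2484.934) ≈ 0.270.

0.270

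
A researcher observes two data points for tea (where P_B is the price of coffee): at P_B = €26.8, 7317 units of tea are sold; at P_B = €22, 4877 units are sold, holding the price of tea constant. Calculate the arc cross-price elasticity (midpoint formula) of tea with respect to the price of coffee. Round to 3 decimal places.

2.034

ΔQ_A = 4877 − 7317 = -2440; ΔP_B = 22 − 26.8 = -4.8.
Midpoints: Q̄_A = 6097.0, P̄_B = 24.40.
ε = (ΔQ_A/Q̄_A)/(ΔP_B/P̄_B) = (-2440/6097.0)/(-4.8/24.40) ≈ 2.034.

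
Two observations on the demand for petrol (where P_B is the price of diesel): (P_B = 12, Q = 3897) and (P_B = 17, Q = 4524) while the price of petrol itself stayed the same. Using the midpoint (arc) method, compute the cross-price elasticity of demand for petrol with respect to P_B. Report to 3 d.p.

ΔQ_A = 4524 − 3897 = 627; ΔP_B = 17 − 12 = 5.
Midpoints: Q̄_A = 4210.5, P̄_B = 14.50.
ε = (ΔQ_A/Q̄_A)/(ΔP_B/P̄_B) = (627/4210.5)/(5/14.50) ≈ 0.432.

0.432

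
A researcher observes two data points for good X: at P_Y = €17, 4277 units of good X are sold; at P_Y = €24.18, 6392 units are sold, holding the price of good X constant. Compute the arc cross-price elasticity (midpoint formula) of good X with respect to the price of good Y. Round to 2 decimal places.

ΔQ_X = 6392 − 4277 = 2115; ΔP_Y = 24.18 − 17 = 7.18.
Midpoints: Q̄_X = 5334.5, P̄_Y = 20.59.
ε = (ΔQ_X/Q̄_X)/(ΔP_Y/P̄_Y) = (2115/5334.5)/(7.18/20.59) ≈ 1.14.

1.14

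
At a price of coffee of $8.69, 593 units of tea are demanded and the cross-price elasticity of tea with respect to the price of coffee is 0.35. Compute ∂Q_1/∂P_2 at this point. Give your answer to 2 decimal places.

23.88

ε = (∂Q_1/∂P_2)·(P_2/Q_1) ⇒ ∂Q_1/∂P_2 = ε·Q_1/P_2 = 0.35 × 593/8.69 ≈ 23.88.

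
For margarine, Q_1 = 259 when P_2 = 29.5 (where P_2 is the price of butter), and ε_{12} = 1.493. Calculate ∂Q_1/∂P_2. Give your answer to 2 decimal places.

ε = (∂Q_1/∂P_2)·(P_2/Q_1) ⇒ ∂Q_1/∂P_2 = ε·Q_1/P_2 = 1.493 × 259/29.5 ≈ 13.11.

13.11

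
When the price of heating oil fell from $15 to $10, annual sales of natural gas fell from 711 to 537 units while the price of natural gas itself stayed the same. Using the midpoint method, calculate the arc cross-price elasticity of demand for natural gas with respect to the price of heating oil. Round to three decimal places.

ΔQ_A = 537 − 711 = -174; ΔP_B = 10 − 15 = -5.
Midpoints: Q̄_A = 624.0, P̄_B = 12.50.
ε = (ΔQ_A/Q̄_A)/(ΔP_B/P̄_B) = (-174/624.0)/(-5/12.50) ≈ 0.697.
ε > 0: natural gas and heating oil are substitutes.

0.697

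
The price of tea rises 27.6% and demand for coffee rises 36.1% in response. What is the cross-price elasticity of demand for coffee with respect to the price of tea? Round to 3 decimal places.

1.308

ε = (%ΔQ of coffee) / (%ΔP of tea) = (36.1%) / (27.6%) ≈ 1.308.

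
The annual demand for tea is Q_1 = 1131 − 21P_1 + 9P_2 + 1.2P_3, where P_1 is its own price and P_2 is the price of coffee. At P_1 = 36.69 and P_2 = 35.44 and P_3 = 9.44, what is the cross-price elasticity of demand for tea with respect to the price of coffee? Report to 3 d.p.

At P_1 = 36.69 and P_2 = 35.44 and P_3 = 9.44: Q_1 = 690.798.
∂Q_1/∂P_2 = 9.
ε = (∂Q_1/∂P_2)(P_2/Q_1) = 9 × (35.44/690.798) ≈ 0.462.

0.462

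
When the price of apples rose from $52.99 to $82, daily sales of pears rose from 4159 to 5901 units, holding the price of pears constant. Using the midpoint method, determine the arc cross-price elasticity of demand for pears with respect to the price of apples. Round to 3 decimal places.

ΔQ_A = 5901 − 4159 = 1742; ΔP_B = 82 − 52.99 = 29.01.
Midpoints: Q̄_A = 5030.0, P̄_B = 67.50.
ε = (ΔQ_A/Q̄_A)/(ΔP_B/P̄_B) = (1742/5030.0)/(29.01/67.50) ≈ 0.806.

0.806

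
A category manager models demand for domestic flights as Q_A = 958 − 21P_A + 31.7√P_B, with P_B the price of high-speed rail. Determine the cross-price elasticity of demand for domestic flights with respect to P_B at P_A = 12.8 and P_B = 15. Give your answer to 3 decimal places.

At P_A = 12.8 and P_B = 15: Q_A = 811.974.
∂Q_A/∂P_B = 31.7/(2√P_B) = 31.7/(2√15) = 4.0925.
ε = (∂Q_A/∂P_B)(P_B/Q_A) = 4.0925 × (15/811.974) ≈ 0.076.
ε > 0: substitutes.

0.076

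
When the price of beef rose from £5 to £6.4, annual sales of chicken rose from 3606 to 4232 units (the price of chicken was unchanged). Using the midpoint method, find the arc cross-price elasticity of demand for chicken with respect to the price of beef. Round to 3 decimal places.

ΔQ_A = 4232 − 3606 = 626; ΔP_B = 6.4 − 5 = 1.4.
Midpoints: Q̄_A = 3919.0, P̄_B = 5.70.
ε = (ΔQ_A/Q̄_A)/(ΔP_B/P̄_B) = (626/3919.0)/(1.4/5.70) ≈ 0.650.
ε > 0: chicken and beef are substitutes.

0.650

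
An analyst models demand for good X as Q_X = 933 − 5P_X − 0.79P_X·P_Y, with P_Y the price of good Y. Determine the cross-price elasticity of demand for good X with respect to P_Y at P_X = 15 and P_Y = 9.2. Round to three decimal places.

At P_X = 15 and P_Y = 9.2: Q_X = 748.98.
∂Q_X/∂P_Y = -0.79P_X = -0.79(15) = -11.8500.
ε = (∂Q_X/∂P_Y)(P_Y/Q_X) = -11.8500 × (9.2/748.98) ≈ -0.146.
ε < 0: complements.

-0.146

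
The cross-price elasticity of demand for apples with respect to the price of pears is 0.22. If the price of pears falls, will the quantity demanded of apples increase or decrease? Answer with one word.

ε > 0 and the price of pears falls, so the quantity of apples moves in the same direction: it decreases.

decrease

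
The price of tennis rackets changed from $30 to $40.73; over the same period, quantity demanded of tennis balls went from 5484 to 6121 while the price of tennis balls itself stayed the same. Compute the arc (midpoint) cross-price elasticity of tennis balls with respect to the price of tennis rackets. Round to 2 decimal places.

0.36

ΔQ_A = 6121 − 5484 = 637; ΔP_B = 40.73 − 30 = 10.73.
Midpoints: Q̄_A = 5802.5, P̄_B = 35.36.
ε = (ΔQ_A/Q̄_A)/(ΔP_B/P̄_B) = (637/5802.5)/(10.73/35.36) ≈ 0.36.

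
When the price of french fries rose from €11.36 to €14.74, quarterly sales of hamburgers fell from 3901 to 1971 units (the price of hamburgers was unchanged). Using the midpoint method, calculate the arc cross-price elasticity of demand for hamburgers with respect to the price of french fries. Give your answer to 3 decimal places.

ΔQ_A = 1971 − 3901 = -1930; ΔP_B = 14.74 − 11.36 = 3.38.
Midpoints: Q̄_A = 2936.0, P̄_B = 13.05.
ε = (ΔQ_A/Q̄_A)/(ΔP_B/P̄_B) = (-1930/2936.0)/(3.38/13.05) ≈ -2.538.

-2.538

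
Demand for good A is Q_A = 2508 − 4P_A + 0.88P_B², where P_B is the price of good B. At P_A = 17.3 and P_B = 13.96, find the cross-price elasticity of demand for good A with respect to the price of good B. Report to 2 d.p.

At P_A = 17.3 and P_B = 13.96: Q_A = 2610.296.
∂Q_A/∂P_B = 1.76P_B = 1.76(13.96) = 24.5696.
ε = (∂Q_A/∂P_B)(P_B/Q_A) = 24.5696 × (13.96/2610.296) ≈ 0.13.
ε > 0: substitutes.

0.13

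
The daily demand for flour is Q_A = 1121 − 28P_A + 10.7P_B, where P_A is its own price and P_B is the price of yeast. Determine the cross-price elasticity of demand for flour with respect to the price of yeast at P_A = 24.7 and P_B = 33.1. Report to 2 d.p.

At P_A = 24.7 and P_B = 33.1: Q_A = 783.57.
∂Q_A/∂P_B = 10.7.
ε = (∂Q_A/∂P_B)(P_B/Q_A) = 10.7 × (33.1/783.57) ≈ 0.45.

0.45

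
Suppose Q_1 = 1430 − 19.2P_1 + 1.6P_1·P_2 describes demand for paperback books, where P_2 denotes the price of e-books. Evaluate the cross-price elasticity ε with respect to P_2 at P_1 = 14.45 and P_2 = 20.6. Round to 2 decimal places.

0.29

At P_1 = 14.45 and P_2 = 20.6: Q_1 = 1628.832.
∂Q_1/∂P_2 = 1.6P_1 = 1.6(14.45) = 23.1200.
ε = (∂Q_1/∂P_2)(P_2/Q_1) = 23.1200 × (20.6/1628.832) ≈ 0.29.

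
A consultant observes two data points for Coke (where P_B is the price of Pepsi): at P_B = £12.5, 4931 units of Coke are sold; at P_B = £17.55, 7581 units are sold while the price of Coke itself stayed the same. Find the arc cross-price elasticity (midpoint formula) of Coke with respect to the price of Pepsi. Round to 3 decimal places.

ΔQ_A = 7581 − 4931 = 2650; ΔP_B = 17.55 − 12.5 = 5.05.
Midpoints: Q̄_A = 6256.0, P̄_B = 15.03.
ε = (ΔQ_A/Q̄_A)/(ΔP_B/P̄_B) = (2650/6256.0)/(5.05/15.03) ≈ 1.260.
ε > 0: Coke and Pepsi are substitutes.

1.260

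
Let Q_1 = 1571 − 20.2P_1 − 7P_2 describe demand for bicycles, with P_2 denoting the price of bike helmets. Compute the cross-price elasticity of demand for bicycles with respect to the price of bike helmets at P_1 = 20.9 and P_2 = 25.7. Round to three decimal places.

At P_1 = 20.9 and P_2 = 25.7: Q_1 = 968.92.
∂Q_1/∂P_2 = -7.
ε = (∂Q_1/∂P_2)(P_2/Q_1) = -7 × (25.7/968.92) ≈ -0.186.

-0.186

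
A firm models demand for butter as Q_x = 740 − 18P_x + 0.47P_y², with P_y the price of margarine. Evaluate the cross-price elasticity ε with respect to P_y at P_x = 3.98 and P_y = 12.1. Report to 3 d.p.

At P_x = 3.98 and P_y = 12.1: Q_x = 737.173.
∂Q_x/∂P_y = 0.94P_y = 0.94(12.1) = 11.3740.
ε = (∂Q_x/∂P_y)(P_y/Q_x) = 11.3740 × (12.1/737.173) ≈ 0.187.

0.187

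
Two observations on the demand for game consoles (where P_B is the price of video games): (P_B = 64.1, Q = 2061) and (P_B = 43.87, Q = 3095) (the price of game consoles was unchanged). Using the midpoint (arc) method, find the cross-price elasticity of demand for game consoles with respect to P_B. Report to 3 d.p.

-1.070

ΔQ_A = 3095 − 2061 = 1034; ΔP_B = 43.87 − 64.1 = -20.23.
Midpoints: Q̄_A = 2578.0, P̄_B = 53.98.
ε = (ΔQ_A/Q̄_A)/(ΔP_B/P̄_B) = (1034/2578.0)/(-20.23/53.98) ≈ -1.070.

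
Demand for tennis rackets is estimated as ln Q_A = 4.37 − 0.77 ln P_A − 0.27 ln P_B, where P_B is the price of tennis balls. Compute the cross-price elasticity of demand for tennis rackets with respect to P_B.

-0.27

In a log-linear (constant-elasticity) demand function, the coefficient on ln P_B is the cross-price elasticity.
ε = -0.27. Negative, so tennis rackets and tennis balls are complements.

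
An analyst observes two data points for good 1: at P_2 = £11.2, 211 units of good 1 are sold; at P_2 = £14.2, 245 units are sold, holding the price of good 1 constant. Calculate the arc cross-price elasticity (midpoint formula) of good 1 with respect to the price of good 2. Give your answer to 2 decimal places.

0.63

ΔQ_1 = 245 − 211 = 34; ΔP_2 = 14.2 − 11.2 = 3.
Midpoints: Q̄_1 = 228.0, P̄_2 = 12.70.
ε = (ΔQ_1/Q̄_1)/(ΔP_2/P̄_2) = (34/228.0)/(3/12.70) ≈ 0.63.
ε > 0: good 1 and good 2 are substitutes.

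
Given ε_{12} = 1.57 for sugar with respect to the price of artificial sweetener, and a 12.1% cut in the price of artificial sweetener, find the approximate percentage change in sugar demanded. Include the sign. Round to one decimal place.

%ΔQ ≈ ε × %ΔP of artificial sweetener = 1.57 × (-12.1%) = -19.0%.

-19.0%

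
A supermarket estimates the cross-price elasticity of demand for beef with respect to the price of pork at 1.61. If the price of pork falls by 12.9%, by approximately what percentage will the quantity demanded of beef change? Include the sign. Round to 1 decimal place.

-20.8%

%ΔQ ≈ ε × %ΔP of pork = 1.61 × (-12.9%) = -20.8%.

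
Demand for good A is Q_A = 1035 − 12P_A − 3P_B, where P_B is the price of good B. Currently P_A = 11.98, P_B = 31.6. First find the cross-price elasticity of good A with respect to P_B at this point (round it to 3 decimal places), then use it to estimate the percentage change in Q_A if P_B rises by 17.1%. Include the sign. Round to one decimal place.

-2.0%

At P_A = 11.98, P_B = 31.6: Q_A = 796.44.
∂Q_A/∂P_B = -3.
ε = (∂Q_A/∂P_B)(P_B/Q_A) = -3.0000 × 31.6/796.44 ≈ -0.119.
%ΔQ_A ≈ ε × %ΔP_B = -0.119 × (17.1%) = -2.0%.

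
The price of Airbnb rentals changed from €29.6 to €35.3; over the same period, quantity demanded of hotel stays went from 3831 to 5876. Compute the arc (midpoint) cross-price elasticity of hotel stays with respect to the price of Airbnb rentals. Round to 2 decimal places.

ΔQ_A = 5876 − 3831 = 2045; ΔP_B = 35.3 − 29.6 = 5.7.
Midpoints: Q̄_A = 4853.5, P̄_B = 32.45.
ε = (ΔQ_A/Q̄_A)/(ΔP_B/P̄_B) = (2045/4853.5)/(5.7/32.45) ≈ 2.40.
ε > 0: hotel stays and Airbnb rentals are substitutes.

2.40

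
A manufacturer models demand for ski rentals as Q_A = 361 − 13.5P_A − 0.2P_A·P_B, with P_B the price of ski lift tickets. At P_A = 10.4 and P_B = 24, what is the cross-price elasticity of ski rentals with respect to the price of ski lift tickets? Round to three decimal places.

-0.292

At P_A = 10.4 and P_B = 24: Q_A = 170.68.
∂Q_A/∂P_B = -0.2P_A = -0.2(10.4) = -2.0800.
ε = (∂Q_A/∂P_B)(P_B/Q_A) = -2.0800 × (24/170.68) ≈ -0.292.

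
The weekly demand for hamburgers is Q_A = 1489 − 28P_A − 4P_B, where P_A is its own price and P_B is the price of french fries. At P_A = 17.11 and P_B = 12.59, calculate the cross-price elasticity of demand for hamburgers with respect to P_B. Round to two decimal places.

At P_A = 17.11 and P_B = 12.59: Q_A = 959.56.
∂Q_A/∂P_B = -4.
ε = (∂Q_A/∂P_B)(P_B/Q_A) = -4 × (12.59/959.56) ≈ -0.05.

-0.05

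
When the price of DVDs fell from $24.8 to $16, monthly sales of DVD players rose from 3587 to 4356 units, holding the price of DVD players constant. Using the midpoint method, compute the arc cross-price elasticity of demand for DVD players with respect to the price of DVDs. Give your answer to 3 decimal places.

-0.449

ΔQ_A = 4356 − 3587 = 769; ΔP_B = 16 − 24.8 = -8.8.
Midpoints: Q̄_A = 3971.5, P̄_B = 20.40.
ε = (ΔQ_A/Q̄_A)/(ΔP_B/P̄_B) = (769/3971.5)/(-8.8/20.40) ≈ -0.449.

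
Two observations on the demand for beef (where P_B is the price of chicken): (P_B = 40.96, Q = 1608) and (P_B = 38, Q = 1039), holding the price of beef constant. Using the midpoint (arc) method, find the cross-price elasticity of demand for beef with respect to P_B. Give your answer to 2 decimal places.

ΔQ_A = 1039 − 1608 = -569; ΔP_B = 38 − 40.96 = -2.96.
Midpoints: Q̄_A = 1323.5, P̄_B = 39.48.
ε = (ΔQ_A/Q̄_A)/(ΔP_B/P̄_B) = (-569/1323.5)/(-2.96/39.48) ≈ 5.73.
ε > 0: beef and chicken are substitutes.

5.73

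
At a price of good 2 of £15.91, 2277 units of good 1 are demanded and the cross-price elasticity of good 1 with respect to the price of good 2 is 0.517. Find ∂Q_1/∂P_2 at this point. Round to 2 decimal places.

73.99

ε = (∂Q_1/∂P_2)·(P_2/Q_1) ⇒ ∂Q_1/∂P_2 = ε·Q_1/P_2 = 0.517 × 2277/15.91 ≈ 73.99.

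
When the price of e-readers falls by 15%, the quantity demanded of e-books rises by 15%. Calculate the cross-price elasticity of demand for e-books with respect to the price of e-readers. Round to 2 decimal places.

ε = (%ΔQ of e-books) / (%ΔP of e-readers) = (15%) / (-15%) ≈ -1.00.
Negative cross-price elasticity: complements.

-1.00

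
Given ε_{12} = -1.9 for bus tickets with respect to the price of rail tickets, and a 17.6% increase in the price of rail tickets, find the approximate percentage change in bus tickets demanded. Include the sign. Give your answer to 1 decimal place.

-33.4%

%ΔQ ≈ ε × %ΔP of rail tickets = -1.9 × (17.6%) = -33.4%.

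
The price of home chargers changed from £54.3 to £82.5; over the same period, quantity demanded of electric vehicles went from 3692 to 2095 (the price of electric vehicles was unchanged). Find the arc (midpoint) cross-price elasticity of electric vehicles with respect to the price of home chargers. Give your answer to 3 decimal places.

-1.339

ΔQ_A = 2095 − 3692 = -1597; ΔP_B = 82.5 − 54.3 = 28.2.
Midpoints: Q̄_A = 2893.5, P̄_B = 68.40.
ε = (ΔQ_A/Q̄_A)/(ΔP_B/P̄_B) = (-1597/2893.5)/(28.2/68.40) ≈ -1.339.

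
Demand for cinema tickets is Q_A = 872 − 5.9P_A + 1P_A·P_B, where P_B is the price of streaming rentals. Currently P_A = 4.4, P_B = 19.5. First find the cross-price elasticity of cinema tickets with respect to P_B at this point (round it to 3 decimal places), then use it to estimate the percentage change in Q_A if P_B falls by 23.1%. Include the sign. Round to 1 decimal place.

At P_A = 4.4, P_B = 19.5: Q_A = 931.84.
∂Q_A/∂P_B = 1P_A = 4.4000.
ε = (∂Q_A/∂P_B)(P_B/Q_A) = 4.4000 × 19.5/931.84 ≈ 0.092.
%ΔQ_A ≈ ε × %ΔP_B = 0.092 × (-23.1%) = -2.1%.

-2.1%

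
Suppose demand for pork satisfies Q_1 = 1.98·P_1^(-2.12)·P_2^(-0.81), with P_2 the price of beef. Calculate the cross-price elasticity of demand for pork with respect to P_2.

In a log-linear (constant-elasticity) demand function, the coefficient on the exponent of P_2 is the cross-price elasticity.
ε = -0.81. Negative, so pork and beef are complements.

-0.81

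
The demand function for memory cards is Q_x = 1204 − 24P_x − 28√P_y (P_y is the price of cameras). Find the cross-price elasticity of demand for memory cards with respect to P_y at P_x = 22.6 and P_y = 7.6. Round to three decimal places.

At P_x = 22.6 and P_y = 7.6: Q_x = 584.409.
∂Q_x/∂P_y = -28/(2√P_y) = -28/(2√7.6) = -5.0783.
ε = (∂Q_x/∂P_y)(P_y/Q_x) = -5.0783 × (7.6/584.409) ≈ -0.066.
ε < 0: complements.

-0.066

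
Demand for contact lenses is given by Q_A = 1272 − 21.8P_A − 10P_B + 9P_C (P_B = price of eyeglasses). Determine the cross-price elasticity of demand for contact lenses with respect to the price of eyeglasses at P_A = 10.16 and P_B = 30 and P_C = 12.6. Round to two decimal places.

-0.35

At P_A = 10.16 and P_B = 30 and P_C = 12.6: Q_A = 863.912.
∂Q_A/∂P_B = -10.
ε = (∂Q_A/∂P_B)(P_B/Q_A) = -10 × (30/863.912) ≈ -0.35.
Since ε < 0, contact lenses and eyeglasses are complements.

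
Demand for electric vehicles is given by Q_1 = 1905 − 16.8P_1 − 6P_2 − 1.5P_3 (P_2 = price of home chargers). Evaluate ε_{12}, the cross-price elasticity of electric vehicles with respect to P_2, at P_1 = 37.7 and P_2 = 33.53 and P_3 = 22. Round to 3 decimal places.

-0.194

At P_1 = 37.7 and P_2 = 33.53 and P_3 = 22: Q_1 = 1037.46.
∂Q_1/∂P_2 = -6.
ε = (∂Q_1/∂P_2)(P_2/Q_1) = -6 × (33.53/1037.46) ≈ -0.194.
Since ε < 0, electric vehicles and home chargers are complements.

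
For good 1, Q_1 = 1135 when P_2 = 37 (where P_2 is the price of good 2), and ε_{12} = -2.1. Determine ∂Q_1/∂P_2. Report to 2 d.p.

-64.42

ε = (∂Q_1/∂P_2)·(P_2/Q_1) ⇒ ∂Q_1/∂P_2 = ε·Q_1/P_2 = -2.1 × 1135/37 ≈ -64.42.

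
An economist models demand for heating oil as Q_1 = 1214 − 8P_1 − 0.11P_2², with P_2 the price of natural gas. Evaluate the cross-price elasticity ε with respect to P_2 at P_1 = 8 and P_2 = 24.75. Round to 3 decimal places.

-0.124

At P_1 = 8 and P_2 = 24.75: Q_1 = 1082.618.
∂Q_1/∂P_2 = -0.22P_2 = -0.22(24.75) = -5.4450.
ε = (∂Q_1/∂P_2)(P_2/Q_1) = -5.4450 × (24.75/1082.618) ≈ -0.124.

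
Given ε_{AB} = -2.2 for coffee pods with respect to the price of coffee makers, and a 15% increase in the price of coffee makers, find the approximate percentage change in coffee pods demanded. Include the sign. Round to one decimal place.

%ΔQ ≈ ε × %ΔP of coffee makers = -2.2 × (15%) = -33.0%.

-33.0%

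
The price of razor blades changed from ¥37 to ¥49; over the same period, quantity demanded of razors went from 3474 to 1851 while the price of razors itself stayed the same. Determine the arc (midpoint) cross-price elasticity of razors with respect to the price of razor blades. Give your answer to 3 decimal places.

-2.184

ΔQ_A = 1851 − 3474 = -1623; ΔP_B = 49 − 37 = 12.
Midpoints: Q̄_A = 2662.5, P̄_B = 43.00.
ε = (ΔQ_A/Q̄_A)/(ΔP_B/P̄_B) = (-1623/2662.5)/(12/43.00) ≈ -2.184.
ε < 0: razors and razor blades are complements.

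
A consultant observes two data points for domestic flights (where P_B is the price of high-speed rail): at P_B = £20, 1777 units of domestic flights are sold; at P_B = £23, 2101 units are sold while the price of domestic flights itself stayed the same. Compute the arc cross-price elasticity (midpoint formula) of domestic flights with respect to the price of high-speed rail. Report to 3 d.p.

ΔQ_A = 2101 − 1777 = 324; ΔP_B = 23 − 20 = 3.
Midpoints: Q̄_A = 1939.0, P̄_B = 21.50.
ε = (ΔQ_A/Q̄_A)/(ΔP_B/P̄_B) = (324/1939.0)/(3/21.50) ≈ 1.198.
ε > 0: domestic flights and high-speed rail are substitutes.

1.198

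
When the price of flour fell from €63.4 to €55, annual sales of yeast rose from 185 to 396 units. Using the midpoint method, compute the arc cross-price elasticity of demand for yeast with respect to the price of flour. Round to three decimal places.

ΔQ_A = 396 − 185 = 211; ΔP_B = 55 − 63.4 = -8.4.
Midpoints: Q̄_A = 290.5, P̄_B = 59.20.
ε = (ΔQ_A/Q̄_A)/(ΔP_B/P̄_B) = (211/290.5)/(-8.4/59.20) ≈ -5.119.
ε < 0: yeast and flour are complements.

-5.119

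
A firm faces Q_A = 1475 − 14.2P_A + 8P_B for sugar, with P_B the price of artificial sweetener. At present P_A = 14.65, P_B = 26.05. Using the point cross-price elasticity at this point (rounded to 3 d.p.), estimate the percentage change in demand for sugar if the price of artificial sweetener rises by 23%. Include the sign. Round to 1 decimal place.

At P_A = 14.65, P_B = 26.05: Q_A = 1475.37.
∂Q_A/∂P_B = 8.
ε = (∂Q_A/∂P_B)(P_B/Q_A) = 8.0000 × 26.05/1475.37 ≈ 0.141.
%ΔQ_A ≈ ε × %ΔP_B = 0.141 × (23%) = 3.2%.

3.2%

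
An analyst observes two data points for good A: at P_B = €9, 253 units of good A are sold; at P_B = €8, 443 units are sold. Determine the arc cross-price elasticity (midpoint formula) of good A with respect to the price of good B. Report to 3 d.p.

-4.641

ΔQ_A = 443 − 253 = 190; ΔP_B = 8 − 9 = -1.
Midpoints: Q̄_A = 348.0, P̄_B = 8.50.
ε = (ΔQ_A/Q̄_A)/(ΔP_B/P̄_B) = (190/348.0)/(-1/8.50) ≈ -4.641.
ε < 0: good A and good B are complements.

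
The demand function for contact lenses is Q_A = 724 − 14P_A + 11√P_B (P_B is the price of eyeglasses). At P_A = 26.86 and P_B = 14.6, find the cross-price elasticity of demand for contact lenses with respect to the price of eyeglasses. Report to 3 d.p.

0.054

At P_A = 26.86 and P_B = 14.6: Q_A = 389.991.
∂Q_A/∂P_B = 11/(2√P_B) = 11/(2√14.6) = 1.4394.
ε = (∂Q_A/∂P_B)(P_B/Q_A) = 1.4394 × (14.6/389.991) ≈ 0.054.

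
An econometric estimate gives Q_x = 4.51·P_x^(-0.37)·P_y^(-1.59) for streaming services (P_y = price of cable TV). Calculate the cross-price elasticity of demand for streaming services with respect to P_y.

In a log-linear (constant-elasticity) demand function, the coefficient on the exponent of P_y is the cross-price elasticity.
ε = -1.59. Negative, so streaming services and cable TV are complements.

-1.59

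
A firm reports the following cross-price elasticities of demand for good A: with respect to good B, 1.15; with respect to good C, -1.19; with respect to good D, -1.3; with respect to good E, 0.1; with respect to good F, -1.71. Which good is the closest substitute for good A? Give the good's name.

good B

Substitutes have ε > 0. Among the positive values, 1.15 (good B) is largest.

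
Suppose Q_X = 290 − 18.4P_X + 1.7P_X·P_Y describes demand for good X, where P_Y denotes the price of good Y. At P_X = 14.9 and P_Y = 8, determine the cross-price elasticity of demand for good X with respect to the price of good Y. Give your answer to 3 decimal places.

0.927

At P_X = 14.9 and P_Y = 8: Q_X = 218.48.
∂Q_X/∂P_Y = 1.7P_X = 1.7(14.9) = 25.3300.
ε = (∂Q_X/∂P_Y)(P_Y/Q_X) = 25.3300 × (8/218.48) ≈ 0.927.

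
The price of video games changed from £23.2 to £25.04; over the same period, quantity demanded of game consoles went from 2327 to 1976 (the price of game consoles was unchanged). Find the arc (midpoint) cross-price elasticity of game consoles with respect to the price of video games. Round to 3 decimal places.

ΔQ_A = 1976 − 2327 = -351; ΔP_B = 25.04 − 23.2 = 1.84.
Midpoints: Q̄_A = 2151.5, P̄_B = 24.12.
ε = (ΔQ_A/Q̄_A)/(ΔP_B/P̄_B) = (-351/2151.5)/(1.84/24.12) ≈ -2.139.
ε < 0: game consoles and video games are complements.

-2.139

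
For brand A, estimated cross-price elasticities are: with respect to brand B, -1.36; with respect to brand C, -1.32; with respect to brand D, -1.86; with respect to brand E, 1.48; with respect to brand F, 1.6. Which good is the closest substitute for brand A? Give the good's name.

Substitutes have ε > 0. Among the positive values, 1.6 (brand F) is largest.

brand F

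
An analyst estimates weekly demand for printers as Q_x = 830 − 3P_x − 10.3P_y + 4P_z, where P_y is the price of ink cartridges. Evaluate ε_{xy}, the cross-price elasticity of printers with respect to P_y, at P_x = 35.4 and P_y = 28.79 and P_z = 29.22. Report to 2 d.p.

At P_x = 35.4 and P_y = 28.79 and P_z = 29.22: Q_x = 544.143.
∂Q_x/∂P_y = -10.3.
ε = (∂Q_x/∂P_y)(P_y/Q_x) = -10.3 × (28.79/544.143) ≈ -0.54.

-0.54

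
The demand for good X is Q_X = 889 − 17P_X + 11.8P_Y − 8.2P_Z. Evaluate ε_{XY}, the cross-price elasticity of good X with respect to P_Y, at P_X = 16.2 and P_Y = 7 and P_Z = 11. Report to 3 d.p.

At P_X = 16.2 and P_Y = 7 and P_Z = 11: Q_X = 606.
∂Q_X/∂P_Y = 11.8.
ε = (∂Q_X/∂P_Y)(P_Y/Q_X) = 11.8 × (7/606) ≈ 0.136.

0.136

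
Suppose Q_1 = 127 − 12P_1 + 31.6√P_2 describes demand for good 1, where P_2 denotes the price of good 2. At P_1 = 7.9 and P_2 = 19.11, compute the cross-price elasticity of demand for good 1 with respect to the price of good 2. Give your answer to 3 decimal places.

At P_1 = 7.9 and P_2 = 19.11: Q_1 = 170.339.
∂Q_1/∂P_2 = 31.6/(2√P_2) = 31.6/(2√19.11) = 3.6143.
ε = (∂Q_1/∂P_2)(P_2/Q_1) = 3.6143 × (19.11/170.339) ≈ 0.405.
ε > 0: substitutes.

0.405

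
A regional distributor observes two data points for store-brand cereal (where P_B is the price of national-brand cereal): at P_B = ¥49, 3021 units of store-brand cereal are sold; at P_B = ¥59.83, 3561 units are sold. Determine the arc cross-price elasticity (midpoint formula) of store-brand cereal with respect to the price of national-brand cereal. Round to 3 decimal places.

0.824

ΔQ_A = 3561 − 3021 = 540; ΔP_B = 59.83 − 49 = 10.83.
Midpoints: Q̄_A = 3291.0, P̄_B = 54.41.
ε = (ΔQ_A/Q̄_A)/(ΔP_B/P̄_B) = (540/3291.0)/(10.83/54.41) ≈ 0.824.
ε > 0: store-brand cereal and national-brand cereal are substitutes.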